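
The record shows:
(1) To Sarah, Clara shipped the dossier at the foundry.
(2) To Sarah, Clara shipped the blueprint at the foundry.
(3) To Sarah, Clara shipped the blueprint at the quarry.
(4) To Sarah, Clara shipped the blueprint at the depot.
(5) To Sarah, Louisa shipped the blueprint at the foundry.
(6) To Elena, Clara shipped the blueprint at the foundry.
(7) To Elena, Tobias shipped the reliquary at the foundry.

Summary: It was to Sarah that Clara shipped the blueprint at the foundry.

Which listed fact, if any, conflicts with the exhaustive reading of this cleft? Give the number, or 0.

6

The cleft puts "Sarah" in focus and presupposes the open proposition with agent = Clara, thing = the blueprint, setting = at the foundry.
Exhaustivity: Sarah is the only recipient satisfying that background.
But fact (6) also has agent = Clara, thing = the blueprint, setting = at the foundry, with recipient = Elena — so the exhaustive reading fails.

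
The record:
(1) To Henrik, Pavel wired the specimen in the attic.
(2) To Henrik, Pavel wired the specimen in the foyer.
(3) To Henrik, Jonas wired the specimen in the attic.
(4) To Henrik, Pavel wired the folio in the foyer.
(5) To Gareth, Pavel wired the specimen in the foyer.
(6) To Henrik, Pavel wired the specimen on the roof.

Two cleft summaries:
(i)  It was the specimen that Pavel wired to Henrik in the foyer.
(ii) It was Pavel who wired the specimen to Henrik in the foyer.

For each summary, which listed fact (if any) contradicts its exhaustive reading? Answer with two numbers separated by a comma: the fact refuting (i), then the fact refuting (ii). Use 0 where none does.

4, 0

(i): focus "the specimen". Looking for same agent, recipient, setting (Pavel / Henrik / in the foyer) with some other thing — fact (4) has the folio there. Refuted.
(ii): focus "Pavel". No fact shares same thing, recipient, setting (the specimen / Henrik / in the foyer) with a different agent. 0.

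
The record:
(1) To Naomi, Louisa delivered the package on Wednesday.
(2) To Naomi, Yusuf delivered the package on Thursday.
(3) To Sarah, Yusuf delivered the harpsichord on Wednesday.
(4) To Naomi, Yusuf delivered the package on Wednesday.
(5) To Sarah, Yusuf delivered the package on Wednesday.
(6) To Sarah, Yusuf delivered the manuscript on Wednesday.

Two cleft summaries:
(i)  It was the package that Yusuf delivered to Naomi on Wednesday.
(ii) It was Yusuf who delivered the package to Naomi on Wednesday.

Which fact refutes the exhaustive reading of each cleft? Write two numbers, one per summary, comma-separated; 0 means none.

Summary (i) focuses "the package" (the thing); background Yusuf as agent and Naomi as recipient and on Wednesday as setting. No fact matches that background with a different thing, so 0.
Summary (ii) focuses "Yusuf" (the agent); background the package as thing and Naomi as recipient and on Wednesday as setting. Fact (1) matches that background with agent = Louisa — refutes (ii).

0, 1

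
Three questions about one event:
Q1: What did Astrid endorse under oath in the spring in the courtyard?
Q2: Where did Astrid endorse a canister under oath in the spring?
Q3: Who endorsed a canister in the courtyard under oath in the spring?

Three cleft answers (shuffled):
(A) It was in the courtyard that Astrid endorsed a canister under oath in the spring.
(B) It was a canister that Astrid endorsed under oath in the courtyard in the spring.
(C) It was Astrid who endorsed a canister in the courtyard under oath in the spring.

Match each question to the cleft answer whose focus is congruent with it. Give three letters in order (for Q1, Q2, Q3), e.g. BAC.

BAC

Q1 asks about the direct object; cleft (B) focuses "a canister", which is the direct object — so Q1 → B.
Q2 asks about the location; cleft (A) focuses "in the courtyard", which is the location — so Q2 → A.
Q3 asks about the subject (agent); cleft (C) focuses "Astrid", which is the subject (agent) — so Q3 → C.
Mapping: Q1→B, Q2→A, Q3→C.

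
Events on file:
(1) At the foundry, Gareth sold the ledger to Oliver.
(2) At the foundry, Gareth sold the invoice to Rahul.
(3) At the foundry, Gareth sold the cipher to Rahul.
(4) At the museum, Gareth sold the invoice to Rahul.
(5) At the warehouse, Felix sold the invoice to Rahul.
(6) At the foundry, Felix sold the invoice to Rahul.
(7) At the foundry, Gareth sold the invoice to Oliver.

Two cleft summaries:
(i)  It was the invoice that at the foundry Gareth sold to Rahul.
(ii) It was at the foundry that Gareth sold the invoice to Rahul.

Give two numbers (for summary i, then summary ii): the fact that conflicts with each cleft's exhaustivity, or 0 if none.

3, 4

(i): focus "the invoice". Looking for Gareth as agent and Rahul as recipient and at the foundry as setting with some other thing — fact (3) has the cipher there. Refuted.
(ii): focus "at the foundry". Looking for Gareth as agent and the invoice as thing and Rahul as recipient with some other setting — fact (4) has at the museum there. Refuted.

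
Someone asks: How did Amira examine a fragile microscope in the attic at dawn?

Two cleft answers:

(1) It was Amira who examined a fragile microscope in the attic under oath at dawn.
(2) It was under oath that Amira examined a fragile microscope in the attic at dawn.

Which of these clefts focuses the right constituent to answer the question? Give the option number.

The question word "how" targets the manner.
Option (1) clefts "Amira" — the subject (agent), not what was asked.
Option (2) clefts "under oath" — that matches what the question asks about.
So the congruent reply is (2).

2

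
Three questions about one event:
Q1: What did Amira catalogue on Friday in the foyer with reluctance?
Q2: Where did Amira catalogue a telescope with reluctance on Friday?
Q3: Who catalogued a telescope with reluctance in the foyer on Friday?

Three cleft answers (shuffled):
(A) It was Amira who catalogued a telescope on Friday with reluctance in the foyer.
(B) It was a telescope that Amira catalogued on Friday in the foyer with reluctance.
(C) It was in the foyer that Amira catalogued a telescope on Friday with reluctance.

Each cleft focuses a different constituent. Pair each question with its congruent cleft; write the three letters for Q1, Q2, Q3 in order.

Q1 asks about the direct object; cleft (B) focuses "a telescope", which is the direct object — so Q1 → B.
Q2 asks about the location; cleft (C) focuses "in the foyer", which is the location — so Q2 → C.
Q3 asks about the subject (agent); cleft (A) focuses "Amira", which is the subject (agent) — so Q3 → A.
Mapping: Q1→B, Q2→C, Q3→A.

BCA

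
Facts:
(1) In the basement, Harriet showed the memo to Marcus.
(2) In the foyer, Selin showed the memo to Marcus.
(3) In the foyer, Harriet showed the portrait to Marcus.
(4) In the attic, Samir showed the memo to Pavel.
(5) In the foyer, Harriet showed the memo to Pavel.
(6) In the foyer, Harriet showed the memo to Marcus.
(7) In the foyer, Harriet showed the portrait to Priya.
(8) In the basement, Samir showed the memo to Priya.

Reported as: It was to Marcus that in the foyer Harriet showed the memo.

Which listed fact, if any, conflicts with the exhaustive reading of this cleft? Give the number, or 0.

The cleft puts "Marcus" in focus and presupposes the open proposition with same agent, thing, setting (Harriet / the memo / in the foyer).
The exhaustive reading says no other recipient fits that background.
But fact (5) also has same agent, thing, setting (Harriet / the memo / in the foyer), with recipient = Pavel — so the exhaustive reading fails.

5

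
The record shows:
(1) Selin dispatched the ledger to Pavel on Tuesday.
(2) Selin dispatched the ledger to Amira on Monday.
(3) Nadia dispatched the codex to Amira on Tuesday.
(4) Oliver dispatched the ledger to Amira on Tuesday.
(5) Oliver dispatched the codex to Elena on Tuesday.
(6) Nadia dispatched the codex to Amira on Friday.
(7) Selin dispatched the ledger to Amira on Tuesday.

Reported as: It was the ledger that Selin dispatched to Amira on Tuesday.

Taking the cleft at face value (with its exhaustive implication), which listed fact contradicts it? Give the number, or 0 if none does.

0

Focus of the cleft: "the ledger" (the thing). Presupposed background: agent = Selin, recipient = Amira, setting = on Tuesday.
The exhaustive reading says no other thing fits that background.
No listed fact matches the background with a different thing. Exhaustivity holds.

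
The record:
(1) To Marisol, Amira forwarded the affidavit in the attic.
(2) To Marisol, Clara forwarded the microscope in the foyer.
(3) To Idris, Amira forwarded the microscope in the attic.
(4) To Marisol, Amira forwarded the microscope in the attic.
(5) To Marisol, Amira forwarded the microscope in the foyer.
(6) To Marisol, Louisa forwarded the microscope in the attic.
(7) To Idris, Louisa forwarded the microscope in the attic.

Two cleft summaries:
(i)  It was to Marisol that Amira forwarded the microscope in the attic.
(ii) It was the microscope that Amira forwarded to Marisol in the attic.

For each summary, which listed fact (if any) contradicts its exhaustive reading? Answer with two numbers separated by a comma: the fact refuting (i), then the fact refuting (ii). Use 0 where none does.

3, 1

Summary (i) focuses "Marisol" (the recipient); background agent = Amira, thing = the microscope, setting = in the attic. Fact (3) matches that background with recipient = Idris — refutes (i).
Summary (ii) focuses "the microscope" (the thing); background agent = Amira, recipient = Marisol, setting = in the attic. Fact (1) matches that background with thing = the affidavit — refutes (ii).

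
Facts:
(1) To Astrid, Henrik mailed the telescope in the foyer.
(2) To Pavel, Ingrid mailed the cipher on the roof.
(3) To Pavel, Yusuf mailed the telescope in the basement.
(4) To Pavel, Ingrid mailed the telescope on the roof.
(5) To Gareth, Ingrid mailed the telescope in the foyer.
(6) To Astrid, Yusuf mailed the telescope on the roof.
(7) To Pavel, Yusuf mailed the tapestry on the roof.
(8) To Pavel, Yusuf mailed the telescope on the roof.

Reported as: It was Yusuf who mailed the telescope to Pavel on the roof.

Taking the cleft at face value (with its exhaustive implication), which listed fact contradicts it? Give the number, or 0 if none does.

4

Focus of the cleft: "Yusuf" (the agent). Presupposed background: thing = the telescope, recipient = Pavel, setting = on the roof.
The exhaustive reading says no other agent fits that background.
But fact (4) also has thing = the telescope, recipient = Pavel, setting = on the roof, with agent = Ingrid — so the exhaustive reading fails.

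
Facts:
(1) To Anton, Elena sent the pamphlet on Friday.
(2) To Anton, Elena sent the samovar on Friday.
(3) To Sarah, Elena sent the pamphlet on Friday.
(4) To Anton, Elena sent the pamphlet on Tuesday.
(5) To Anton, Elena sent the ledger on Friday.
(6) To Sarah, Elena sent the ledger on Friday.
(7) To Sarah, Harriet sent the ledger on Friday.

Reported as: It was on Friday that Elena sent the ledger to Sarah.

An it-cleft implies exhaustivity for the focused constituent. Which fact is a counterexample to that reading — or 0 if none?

0

Focus of the cleft: "on Friday" (the setting). Presupposed background: same agent, thing, recipient (Elena / the ledger / Sarah).
The exhaustive reading says no other setting fits that background.
Every other fact differs from the presupposition on some backgrounded slot, so none challenges the exhaustivity.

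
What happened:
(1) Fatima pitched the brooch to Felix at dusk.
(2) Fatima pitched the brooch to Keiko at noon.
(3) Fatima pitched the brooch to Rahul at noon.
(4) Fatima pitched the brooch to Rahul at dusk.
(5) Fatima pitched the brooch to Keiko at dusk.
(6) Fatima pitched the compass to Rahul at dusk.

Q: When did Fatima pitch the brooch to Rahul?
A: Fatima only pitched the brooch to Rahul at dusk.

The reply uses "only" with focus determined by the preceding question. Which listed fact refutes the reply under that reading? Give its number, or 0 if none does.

3

Answering "When did ...?" puts focus on the setting — here, "at dusk".
"Only" then excludes alternative settings while the background — Fatima as agent and the brooch as thing and Rahul as recipient — is held fixed.
Fact (3) shares the background with a different setting (at noon) — counterexample.
(Fact (1) would refute a reading with focus on the recipient — but that is not what the question asks.)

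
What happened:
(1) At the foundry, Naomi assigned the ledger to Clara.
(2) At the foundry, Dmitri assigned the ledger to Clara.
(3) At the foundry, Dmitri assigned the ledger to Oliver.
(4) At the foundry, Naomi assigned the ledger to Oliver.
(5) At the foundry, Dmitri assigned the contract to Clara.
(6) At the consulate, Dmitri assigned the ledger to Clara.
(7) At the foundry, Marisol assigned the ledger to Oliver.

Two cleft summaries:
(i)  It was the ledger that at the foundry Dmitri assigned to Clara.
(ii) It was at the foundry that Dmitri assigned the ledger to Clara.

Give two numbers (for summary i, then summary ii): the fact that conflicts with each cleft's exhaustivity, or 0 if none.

5, 6

Summary (i) focuses "the ledger" (the thing); background same agent, recipient, setting (Dmitri / Clara / at the foundry). Fact (5) matches that background with thing = the contract — refutes (i).
Summary (ii) focuses "at the foundry" (the setting); background same agent, thing, recipient (Dmitri / the ledger / Clara). Fact (6) matches that background with setting = at the consulate — refutes (ii).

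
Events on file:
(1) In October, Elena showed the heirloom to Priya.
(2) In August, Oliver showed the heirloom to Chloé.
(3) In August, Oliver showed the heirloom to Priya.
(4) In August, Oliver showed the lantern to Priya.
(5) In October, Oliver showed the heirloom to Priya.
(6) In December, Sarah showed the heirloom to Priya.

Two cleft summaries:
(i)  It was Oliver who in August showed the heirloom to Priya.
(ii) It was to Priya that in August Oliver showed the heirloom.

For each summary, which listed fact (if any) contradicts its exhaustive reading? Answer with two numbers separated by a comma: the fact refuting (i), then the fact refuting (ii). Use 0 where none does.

Summary (i) focuses "Oliver" (the agent); background thing = the heirloom, recipient = Priya, setting = in August. No fact matches that background with a different agent, so 0.
Summary (ii) focuses "Priya" (the recipient); background agent = Oliver, thing = the heirloom, setting = in August. Fact (2) matches that background with recipient = Chloé — refutes (ii).

0, 2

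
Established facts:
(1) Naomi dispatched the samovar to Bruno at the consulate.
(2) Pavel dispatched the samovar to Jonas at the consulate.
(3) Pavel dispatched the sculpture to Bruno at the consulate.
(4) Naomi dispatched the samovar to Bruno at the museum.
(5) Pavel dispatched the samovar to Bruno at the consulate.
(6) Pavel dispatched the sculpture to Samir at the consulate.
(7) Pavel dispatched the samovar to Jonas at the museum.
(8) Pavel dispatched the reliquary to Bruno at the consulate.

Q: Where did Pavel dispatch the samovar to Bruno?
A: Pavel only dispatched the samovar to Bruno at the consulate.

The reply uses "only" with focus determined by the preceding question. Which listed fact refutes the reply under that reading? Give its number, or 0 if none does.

0

Answering "Where did ...?" puts focus on the setting — here, "at the consulate".
"Only" then excludes alternative settings while the background — Pavel as agent and the samovar as thing and Bruno as recipient — is held fixed.
No fact keeps Pavel as agent and the samovar as thing and Bruno as recipient while changing the setting; every other fact differs on something backgrounded. The reply stands.
(Fact (3) would refute a reading with focus on the thing — but that is not what the question asks.)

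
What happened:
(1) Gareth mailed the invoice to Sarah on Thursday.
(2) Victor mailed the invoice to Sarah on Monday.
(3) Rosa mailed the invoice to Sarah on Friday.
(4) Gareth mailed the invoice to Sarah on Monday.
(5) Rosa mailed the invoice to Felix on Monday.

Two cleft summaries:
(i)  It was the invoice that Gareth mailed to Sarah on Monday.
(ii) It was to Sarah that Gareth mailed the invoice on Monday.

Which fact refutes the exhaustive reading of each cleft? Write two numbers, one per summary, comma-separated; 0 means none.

Summary (i) focuses "the invoice" (the thing); background agent = Gareth, recipient = Sarah, setting = on Monday. No fact matches that background with a different thing, so 0.
Summary (ii) focuses "Sarah" (the recipient); background agent = Gareth, thing = the invoice, setting = on Monday. No fact matches that background with a different recipient, so 0.

0, 0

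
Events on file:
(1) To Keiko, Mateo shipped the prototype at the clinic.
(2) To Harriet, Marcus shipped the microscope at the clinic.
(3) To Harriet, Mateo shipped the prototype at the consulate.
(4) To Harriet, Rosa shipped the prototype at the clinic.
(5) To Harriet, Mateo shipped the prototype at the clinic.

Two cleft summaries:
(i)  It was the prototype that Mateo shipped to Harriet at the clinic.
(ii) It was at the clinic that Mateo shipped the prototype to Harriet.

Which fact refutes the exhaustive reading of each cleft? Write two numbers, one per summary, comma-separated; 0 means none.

Summary (i) focuses "the prototype" (the thing); background agent = Mateo, recipient = Harriet, setting = at the clinic. No fact matches that background with a different thing, so 0.
Summary (ii) focuses "at the clinic" (the setting); background agent = Mateo, thing = the prototype, recipient = Harriet. Fact (3) matches that background with setting = at the consulate — refutes (ii).

0, 3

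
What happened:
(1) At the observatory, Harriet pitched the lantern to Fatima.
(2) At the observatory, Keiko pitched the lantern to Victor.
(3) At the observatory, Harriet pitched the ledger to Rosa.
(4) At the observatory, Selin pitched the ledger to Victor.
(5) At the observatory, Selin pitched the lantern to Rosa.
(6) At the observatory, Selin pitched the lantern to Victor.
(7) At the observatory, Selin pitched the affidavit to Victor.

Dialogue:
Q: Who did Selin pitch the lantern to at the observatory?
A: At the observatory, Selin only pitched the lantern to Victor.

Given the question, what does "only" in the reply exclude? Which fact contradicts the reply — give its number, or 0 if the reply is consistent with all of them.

Answering "Who did ... to ...?" puts focus on the recipient — here, "Victor".
"Only" then excludes alternative recipients while the background — Selin as agent and the lantern as thing and at the observatory as setting — is held fixed.
Fact (5) shares the background with a different recipient (Rosa) — counterexample.
(Fact (4) would refute a reading with focus on the thing — but that is not what the question asks.)

5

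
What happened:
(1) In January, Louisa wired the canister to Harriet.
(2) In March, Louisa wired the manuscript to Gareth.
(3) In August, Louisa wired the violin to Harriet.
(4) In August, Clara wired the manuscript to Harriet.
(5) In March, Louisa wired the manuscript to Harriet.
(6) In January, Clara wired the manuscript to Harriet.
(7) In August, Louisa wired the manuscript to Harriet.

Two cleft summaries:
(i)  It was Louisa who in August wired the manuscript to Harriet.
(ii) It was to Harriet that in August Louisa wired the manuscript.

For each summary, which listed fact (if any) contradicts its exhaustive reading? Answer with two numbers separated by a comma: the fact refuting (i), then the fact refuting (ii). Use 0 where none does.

4, 0

(i): focus "Louisa". Looking for thing = the manuscript, recipient = Harriet, setting = in August with some other agent — fact (4) has Clara there. Refuted.
(ii): focus "Harriet". No fact shares agent = Louisa, thing = the manuscript, setting = in August with a different recipient. 0.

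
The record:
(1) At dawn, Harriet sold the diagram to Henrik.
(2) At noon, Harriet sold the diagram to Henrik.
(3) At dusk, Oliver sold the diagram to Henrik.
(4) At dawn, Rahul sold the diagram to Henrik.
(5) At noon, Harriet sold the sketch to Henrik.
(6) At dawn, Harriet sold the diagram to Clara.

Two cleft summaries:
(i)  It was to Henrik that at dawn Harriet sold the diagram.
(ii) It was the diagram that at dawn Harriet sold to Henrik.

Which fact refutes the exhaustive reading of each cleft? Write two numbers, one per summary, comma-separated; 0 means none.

(i): focus "Henrik". Looking for Harriet as agent and the diagram as thing and at dawn as setting with some other recipient — fact (6) has Clara there. Refuted.
(ii): focus "the diagram". No fact shares Harriet as agent and Henrik as recipient and at dawn as setting with a different thing. 0.

6, 0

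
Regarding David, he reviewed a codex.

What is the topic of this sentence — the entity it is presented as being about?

David

The construction explicitly marks "David" as what the sentence is about — the topic.
The remainder of the clause is the comment (what is said about the topic).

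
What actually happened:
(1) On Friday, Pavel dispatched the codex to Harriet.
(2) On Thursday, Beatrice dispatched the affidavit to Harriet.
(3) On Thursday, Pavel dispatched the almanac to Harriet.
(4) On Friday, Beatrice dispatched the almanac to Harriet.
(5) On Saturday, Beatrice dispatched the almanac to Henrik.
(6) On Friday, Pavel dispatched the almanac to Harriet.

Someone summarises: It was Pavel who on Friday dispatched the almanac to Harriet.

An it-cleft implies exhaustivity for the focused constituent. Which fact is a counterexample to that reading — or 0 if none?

The cleft puts "Pavel" in focus and presupposes the open proposition with the almanac as thing and Harriet as recipient and on Friday as setting.
The exhaustive reading says no other agent fits that background.
Fact (4) shares the background but with agent = Beatrice; exhaustivity is violated.

4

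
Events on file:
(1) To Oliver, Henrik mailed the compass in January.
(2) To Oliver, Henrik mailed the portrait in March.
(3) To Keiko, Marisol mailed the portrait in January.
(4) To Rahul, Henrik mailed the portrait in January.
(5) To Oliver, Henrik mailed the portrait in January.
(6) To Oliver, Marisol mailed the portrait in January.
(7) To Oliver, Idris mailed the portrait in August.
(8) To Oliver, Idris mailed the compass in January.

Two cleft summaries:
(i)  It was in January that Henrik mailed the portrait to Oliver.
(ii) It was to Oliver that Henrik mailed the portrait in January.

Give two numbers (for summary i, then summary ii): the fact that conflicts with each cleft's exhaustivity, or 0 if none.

2, 4

Summary (i) focuses "in January" (the setting); background agent = Henrik, thing = the portrait, recipient = Oliver. Fact (2) matches that background with setting = in March — refutes (i).
Summary (ii) focuses "Oliver" (the recipient); background agent = Henrik, thing = the portrait, setting = in January. Fact (4) matches that background with recipient = Rahul — refutes (ii).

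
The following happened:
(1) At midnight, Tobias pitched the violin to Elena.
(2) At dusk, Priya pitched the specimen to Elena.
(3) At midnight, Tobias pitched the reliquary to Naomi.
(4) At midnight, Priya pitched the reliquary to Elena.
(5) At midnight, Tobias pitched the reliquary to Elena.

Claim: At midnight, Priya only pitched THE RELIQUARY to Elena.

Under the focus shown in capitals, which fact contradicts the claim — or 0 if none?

Focus (in capitals) is "the reliquary" — the thing. "Only" excludes alternative things while holding fixed same agent, recipient, setting (Priya / Elena / at midnight).
No fact matches same agent, recipient, setting (Priya / Elena / at midnight) with a different thing — every other fact differs on at least one backgrounded slot. So no fact refutes it.

0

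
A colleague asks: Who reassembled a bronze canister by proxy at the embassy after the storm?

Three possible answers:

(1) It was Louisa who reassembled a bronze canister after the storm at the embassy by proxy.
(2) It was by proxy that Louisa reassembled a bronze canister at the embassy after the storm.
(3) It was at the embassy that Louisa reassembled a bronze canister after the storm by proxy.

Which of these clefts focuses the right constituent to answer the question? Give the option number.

The question word "who" targets the subject (agent).
Option (1) clefts "Louisa" — that matches what the question asks about.
Option (2) clefts "by proxy" — the manner, not what was asked.
Option (3) clefts "at the embassy" — the location, not what was asked.
So the congruent reply is (1).

1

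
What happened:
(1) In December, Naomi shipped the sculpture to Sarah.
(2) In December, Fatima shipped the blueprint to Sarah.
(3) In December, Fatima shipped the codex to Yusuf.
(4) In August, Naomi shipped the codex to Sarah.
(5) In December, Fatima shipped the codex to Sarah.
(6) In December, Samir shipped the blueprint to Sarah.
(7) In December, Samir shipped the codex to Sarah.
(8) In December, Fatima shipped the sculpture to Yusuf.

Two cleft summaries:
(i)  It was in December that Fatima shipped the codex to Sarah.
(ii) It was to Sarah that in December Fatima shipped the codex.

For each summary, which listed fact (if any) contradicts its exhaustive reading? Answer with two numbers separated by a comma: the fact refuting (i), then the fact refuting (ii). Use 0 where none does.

Summary (i) focuses "in December" (the setting); background agent = Fatima, thing = the codex, recipient = Sarah. No fact matches that background with a different setting, so 0.
Summary (ii) focuses "Sarah" (the recipient); background agent = Fatima, thing = the codex, setting = in December. Fact (3) matches that background with recipient = Yusuf — refutes (ii).

0, 3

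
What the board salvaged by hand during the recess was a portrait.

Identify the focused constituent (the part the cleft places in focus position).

a portrait

In a pseudo-cleft "What ... was X", the post-copular constituent X is the focus.
Here the focus is "a portrait". The backgrounded (presupposed) material includes "the board", "by hand" and "during the recess".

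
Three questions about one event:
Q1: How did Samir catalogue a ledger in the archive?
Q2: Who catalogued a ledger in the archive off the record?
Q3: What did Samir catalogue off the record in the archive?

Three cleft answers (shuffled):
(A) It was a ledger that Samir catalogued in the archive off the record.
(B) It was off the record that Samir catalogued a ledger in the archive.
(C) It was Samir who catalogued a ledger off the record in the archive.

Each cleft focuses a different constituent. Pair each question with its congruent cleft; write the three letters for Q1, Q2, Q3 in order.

BCA

Q1 asks about the manner; cleft (B) focuses "off the record", which is the manner — so Q1 → B.
Q2 asks about the subject (agent); cleft (C) focuses "Samir", which is the subject (agent) — so Q2 → C.
Q3 asks about the direct object; cleft (A) focuses "a ledger", which is the direct object — so Q3 → A.
Mapping: Q1→B, Q2→C, Q3→A.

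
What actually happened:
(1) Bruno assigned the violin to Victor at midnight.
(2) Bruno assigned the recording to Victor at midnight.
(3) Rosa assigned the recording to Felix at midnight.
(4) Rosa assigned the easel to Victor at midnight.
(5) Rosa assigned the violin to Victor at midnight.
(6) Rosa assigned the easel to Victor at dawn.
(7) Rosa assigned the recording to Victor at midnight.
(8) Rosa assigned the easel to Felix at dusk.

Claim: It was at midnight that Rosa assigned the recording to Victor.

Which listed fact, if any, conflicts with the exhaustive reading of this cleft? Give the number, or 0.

0

The cleft puts "at midnight" in focus and presupposes the open proposition with Rosa as agent and the recording as thing and Victor as recipient.
Exhaustivity: at midnight is the only setting satisfying that background.
Every other fact differs from the presupposition on some backgrounded slot, so none challenges the exhaustivity.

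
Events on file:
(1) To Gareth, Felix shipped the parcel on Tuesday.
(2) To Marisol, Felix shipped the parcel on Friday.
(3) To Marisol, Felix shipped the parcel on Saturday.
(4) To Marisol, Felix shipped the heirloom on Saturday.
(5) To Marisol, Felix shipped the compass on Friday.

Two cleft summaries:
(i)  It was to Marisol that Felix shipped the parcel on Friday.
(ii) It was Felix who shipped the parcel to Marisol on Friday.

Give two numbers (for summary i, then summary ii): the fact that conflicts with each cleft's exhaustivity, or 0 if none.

(i): focus "Marisol". No fact shares agent = Felix, thing = the parcel, setting = on Friday with a different recipient. 0.
(ii): focus "Felix". No fact shares thing = the parcel, recipient = Marisol, setting = on Friday with a different agent. 0.

0, 0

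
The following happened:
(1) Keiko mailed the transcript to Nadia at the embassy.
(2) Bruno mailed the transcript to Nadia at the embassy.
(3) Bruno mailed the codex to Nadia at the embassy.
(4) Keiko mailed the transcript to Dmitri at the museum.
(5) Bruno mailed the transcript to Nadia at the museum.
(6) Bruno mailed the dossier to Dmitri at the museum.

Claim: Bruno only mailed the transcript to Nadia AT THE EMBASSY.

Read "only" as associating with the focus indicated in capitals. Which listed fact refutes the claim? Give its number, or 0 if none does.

Focus (in capitals) is "at the embassy" — the setting. "Only" excludes alternative settings while holding fixed agent = Bruno, thing = the transcript, recipient = Nadia.
Fact (5) shares the background but differs in setting (at the museum) — a counterexample.

5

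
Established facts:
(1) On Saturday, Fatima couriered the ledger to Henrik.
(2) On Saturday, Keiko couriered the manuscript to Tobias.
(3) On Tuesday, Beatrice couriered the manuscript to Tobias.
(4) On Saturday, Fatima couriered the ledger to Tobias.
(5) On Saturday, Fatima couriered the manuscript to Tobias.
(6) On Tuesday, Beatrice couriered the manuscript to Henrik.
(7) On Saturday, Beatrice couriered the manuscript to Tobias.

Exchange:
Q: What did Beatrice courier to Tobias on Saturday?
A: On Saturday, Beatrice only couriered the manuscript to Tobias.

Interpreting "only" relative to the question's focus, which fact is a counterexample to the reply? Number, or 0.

Answering "What did ...?" puts focus on the thing — here, "the manuscript".
"Only" then excludes alternative things while the background — Beatrice as agent and Tobias as recipient and on Saturday as setting — is held fixed.
No listed fact shares that background with another thing. Nothing contradicts the reply.
(Fact (3) would refute a reading with focus on the setting — but that is not what the question asks.)

0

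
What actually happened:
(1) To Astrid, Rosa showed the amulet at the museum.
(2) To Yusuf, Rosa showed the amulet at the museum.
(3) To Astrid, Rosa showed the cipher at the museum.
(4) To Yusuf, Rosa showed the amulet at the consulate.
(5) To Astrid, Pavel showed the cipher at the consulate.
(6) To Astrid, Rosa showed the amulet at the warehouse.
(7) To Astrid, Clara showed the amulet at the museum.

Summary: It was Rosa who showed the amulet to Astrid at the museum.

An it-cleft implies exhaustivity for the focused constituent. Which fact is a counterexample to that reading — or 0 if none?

The cleft puts "Rosa" in focus and presupposes the open proposition with same thing, recipient, setting (the amulet / Astrid / at the museum).
The exhaustive reading says no other agent fits that background.
Fact (7) shares the background but with agent = Clara; exhaustivity is violated.

7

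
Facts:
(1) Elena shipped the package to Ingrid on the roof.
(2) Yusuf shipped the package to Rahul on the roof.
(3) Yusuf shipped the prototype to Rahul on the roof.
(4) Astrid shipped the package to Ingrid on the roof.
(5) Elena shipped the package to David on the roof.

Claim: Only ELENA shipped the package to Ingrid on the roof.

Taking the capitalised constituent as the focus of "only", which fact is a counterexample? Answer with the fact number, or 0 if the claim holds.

4

The capitals mark "Elena" as focus. So "only" rules out other agents, with the rest (the package as thing and Ingrid as recipient and on the roof as setting) as background.
Fact (4) shares the background but differs in agent (Astrid) — a counterexample.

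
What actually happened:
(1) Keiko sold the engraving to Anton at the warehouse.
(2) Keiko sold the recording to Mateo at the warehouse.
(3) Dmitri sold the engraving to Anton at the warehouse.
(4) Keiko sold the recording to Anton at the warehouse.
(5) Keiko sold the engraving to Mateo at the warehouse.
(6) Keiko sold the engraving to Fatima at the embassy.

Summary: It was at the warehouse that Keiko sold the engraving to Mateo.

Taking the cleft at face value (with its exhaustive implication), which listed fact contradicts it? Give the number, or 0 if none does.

The cleft puts "at the warehouse" in focus and presupposes the open proposition with same agent, thing, recipient (Keiko / the engraving / Mateo).
The exhaustive reading says no other setting fits that background.
Every other fact differs from the presupposition on some backgrounded slot, so none challenges the exhaustivity.

0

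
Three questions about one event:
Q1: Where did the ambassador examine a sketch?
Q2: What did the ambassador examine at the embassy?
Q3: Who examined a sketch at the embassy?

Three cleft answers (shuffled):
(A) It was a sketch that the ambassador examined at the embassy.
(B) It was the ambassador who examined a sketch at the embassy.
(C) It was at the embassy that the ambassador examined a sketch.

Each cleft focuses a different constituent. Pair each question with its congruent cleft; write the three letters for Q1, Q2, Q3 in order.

CAB

Q1 asks about the location; cleft (C) focuses "at the embassy", which is the location — so Q1 → C.
Q2 asks about the direct object; cleft (A) focuses "a sketch", which is the direct object — so Q2 → A.
Q3 asks about the subject (agent); cleft (B) focuses "the ambassador", which is the subject (agent) — so Q3 → B.
Mapping: Q1→C, Q2→A, Q3→B.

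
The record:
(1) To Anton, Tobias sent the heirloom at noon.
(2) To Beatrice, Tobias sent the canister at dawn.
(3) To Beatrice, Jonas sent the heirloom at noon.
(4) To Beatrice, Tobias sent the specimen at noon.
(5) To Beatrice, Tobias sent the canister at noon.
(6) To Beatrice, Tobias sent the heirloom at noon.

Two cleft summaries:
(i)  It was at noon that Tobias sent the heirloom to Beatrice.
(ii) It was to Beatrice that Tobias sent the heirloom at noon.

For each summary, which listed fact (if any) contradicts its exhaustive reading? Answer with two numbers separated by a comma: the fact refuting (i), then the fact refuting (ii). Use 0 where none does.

Summary (i) focuses "at noon" (the setting); background Tobias as agent and the heirloom as thing and Beatrice as recipient. No fact matches that background with a different setting, so 0.
Summary (ii) focuses "Beatrice" (the recipient); background Tobias as agent and the heirloom as thing and at noon as setting. Fact (1) matches that background with recipient = Anton — refutes (ii).

0, 1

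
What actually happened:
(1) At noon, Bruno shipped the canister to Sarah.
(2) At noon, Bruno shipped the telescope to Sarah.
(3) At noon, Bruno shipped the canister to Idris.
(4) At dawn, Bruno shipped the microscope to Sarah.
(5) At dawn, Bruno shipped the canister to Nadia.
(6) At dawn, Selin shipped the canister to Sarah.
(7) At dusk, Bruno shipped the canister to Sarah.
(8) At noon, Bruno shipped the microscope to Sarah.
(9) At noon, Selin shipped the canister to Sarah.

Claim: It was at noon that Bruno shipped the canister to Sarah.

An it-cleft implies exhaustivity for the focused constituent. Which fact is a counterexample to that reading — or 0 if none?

7

The cleft puts "at noon" in focus and presupposes the open proposition with same agent, thing, recipient (Bruno / the canister / Sarah).
Exhaustivity: at noon is the only setting satisfying that background.
Fact (7) shares the background but with setting = at dusk; exhaustivity is violated.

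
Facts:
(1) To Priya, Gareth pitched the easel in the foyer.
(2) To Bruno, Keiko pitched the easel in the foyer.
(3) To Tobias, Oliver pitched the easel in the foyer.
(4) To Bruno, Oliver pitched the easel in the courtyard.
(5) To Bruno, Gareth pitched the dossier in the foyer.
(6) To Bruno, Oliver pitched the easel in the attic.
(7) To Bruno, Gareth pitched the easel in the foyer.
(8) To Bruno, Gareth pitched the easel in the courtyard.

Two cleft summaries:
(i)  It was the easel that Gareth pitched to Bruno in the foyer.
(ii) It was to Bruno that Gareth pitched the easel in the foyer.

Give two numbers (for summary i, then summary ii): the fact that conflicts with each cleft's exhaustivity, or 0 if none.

Summary (i) focuses "the easel" (the thing); background same agent, recipient, setting (Gareth / Bruno / in the foyer). Fact (5) matches that background with thing = the dossier — refutes (i).
Summary (ii) focuses "Bruno" (the recipient); background same agent, thing, setting (Gareth / the easel / in the foyer). Fact (1) matches that background with recipient = Priya — refutes (ii).

5, 1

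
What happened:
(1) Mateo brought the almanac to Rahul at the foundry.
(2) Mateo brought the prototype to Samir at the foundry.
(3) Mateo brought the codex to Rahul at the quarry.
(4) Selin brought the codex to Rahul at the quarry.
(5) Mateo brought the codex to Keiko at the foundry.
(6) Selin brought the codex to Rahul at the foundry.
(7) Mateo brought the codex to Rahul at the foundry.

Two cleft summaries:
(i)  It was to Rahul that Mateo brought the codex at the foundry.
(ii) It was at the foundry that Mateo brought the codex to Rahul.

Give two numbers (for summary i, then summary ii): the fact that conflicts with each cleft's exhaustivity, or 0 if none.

Summary (i) focuses "Rahul" (the recipient); background agent = Mateo, thing = the codex, setting = at the foundry. Fact (5) matches that background with recipient = Keiko — refutes (i).
Summary (ii) focuses "at the foundry" (the setting); background agent = Mateo, thing = the codex, recipient = Rahul. Fact (3) matches that background with setting = at the quarry — refutes (ii).

5, 3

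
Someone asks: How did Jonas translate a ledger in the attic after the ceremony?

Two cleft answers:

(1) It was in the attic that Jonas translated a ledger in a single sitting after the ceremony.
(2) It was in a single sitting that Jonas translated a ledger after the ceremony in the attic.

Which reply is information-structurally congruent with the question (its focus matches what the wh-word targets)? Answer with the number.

The question word "how" targets the manner.
Option (1) clefts "in the attic" — the location, not what was asked.
Option (2) clefts "in a single sitting" — that matches what the question asks about.
So the congruent reply is (2).

2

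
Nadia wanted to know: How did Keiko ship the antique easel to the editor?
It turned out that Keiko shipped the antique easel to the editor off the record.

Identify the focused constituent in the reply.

The wh-word "how" asks about the manner.
In the answer, "Keiko", "the antique easel" and "to the editor" are given — repeated from the question.
The constituent filling the manner gap is "off the record"; that is the focus and would carry nuclear stress.

off the record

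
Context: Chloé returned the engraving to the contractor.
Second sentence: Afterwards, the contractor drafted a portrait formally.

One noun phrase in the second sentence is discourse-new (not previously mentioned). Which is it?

"the contractor" in the second sentence is given — already mentioned in the context.
"a portrait" has no antecedent in the context; it is discourse-new (the indefinite article also signals a new referent).

a portrait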